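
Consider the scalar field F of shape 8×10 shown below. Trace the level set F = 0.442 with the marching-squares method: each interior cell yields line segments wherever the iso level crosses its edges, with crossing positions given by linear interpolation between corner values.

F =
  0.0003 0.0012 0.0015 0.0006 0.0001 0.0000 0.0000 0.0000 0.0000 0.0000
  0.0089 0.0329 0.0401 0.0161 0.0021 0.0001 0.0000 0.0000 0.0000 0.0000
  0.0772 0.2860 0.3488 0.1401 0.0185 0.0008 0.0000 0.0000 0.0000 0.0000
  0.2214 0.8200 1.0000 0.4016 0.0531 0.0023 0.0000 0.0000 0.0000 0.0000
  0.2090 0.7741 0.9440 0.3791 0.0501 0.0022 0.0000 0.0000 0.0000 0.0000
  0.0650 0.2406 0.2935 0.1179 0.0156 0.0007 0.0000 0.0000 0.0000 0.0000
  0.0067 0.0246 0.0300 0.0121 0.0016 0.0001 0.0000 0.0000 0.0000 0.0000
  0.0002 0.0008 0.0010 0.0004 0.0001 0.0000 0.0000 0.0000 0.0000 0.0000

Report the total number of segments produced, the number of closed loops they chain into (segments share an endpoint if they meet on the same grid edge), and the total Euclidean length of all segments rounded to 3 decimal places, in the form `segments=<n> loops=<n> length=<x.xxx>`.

segments=8 loops=1 length=8.272

cell (2,0): code 0100 → (2.292,1.000)–(3.000,0.369)
cell (2,1): code 1100 → (2.143,2.000)–(2.292,1.000)
cell (2,2): code 1000 → (3.000,2.932)–(2.143,2.000)
cell (3,0): code 0110 → (3.000,0.369)–(4.000,0.412)
cell (3,2): code 1001 → (4.000,2.889)–(3.000,2.932)
cell (4,0): code 0010 → (4.000,0.412)–(4.622,1.000)
cell (4,1): code 0011 → (4.622,1.000)–(4.772,2.000)
cell (4,2): code 0001 → (4.772,2.000)–(4.000,2.889)
total: 8 segments, chained into 1 closed loop(s), length Σ = 8.272072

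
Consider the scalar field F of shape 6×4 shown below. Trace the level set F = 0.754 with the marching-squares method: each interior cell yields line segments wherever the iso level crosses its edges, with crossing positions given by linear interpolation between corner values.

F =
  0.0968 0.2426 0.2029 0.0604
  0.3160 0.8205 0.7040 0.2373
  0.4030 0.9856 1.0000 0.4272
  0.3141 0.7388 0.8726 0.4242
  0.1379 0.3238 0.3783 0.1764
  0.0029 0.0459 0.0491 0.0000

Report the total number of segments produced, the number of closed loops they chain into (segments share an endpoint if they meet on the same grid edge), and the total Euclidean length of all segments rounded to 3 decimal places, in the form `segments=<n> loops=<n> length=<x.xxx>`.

segments=10 loops=1 length=6.626

cell (0,0): code 0100 → (0.885,1.000)–(1.000,0.868)
cell (0,1): code 1000 → (1.000,1.571)–(0.885,1.000)
cell (1,0): code 0110 → (1.000,0.868)–(2.000,0.602)
cell (1,1): code 1101 → (1.169,2.000)–(1.000,1.571)
cell (1,2): code 1000 → (2.000,2.429)–(1.169,2.000)
cell (2,0): code 0010 → (2.000,0.602)–(2.938,1.000)
cell (2,1): code 0111 → (2.938,1.000)–(3.000,1.114)
cell (2,2): code 1001 → (3.000,2.264)–(2.000,2.429)
cell (3,1): code 0010 → (3.000,1.114)–(3.240,2.000)
cell (3,2): code 0001 → (3.240,2.000)–(3.000,2.264)
total: 10 segments, chained into 1 closed loop(s), length Σ = 6.625979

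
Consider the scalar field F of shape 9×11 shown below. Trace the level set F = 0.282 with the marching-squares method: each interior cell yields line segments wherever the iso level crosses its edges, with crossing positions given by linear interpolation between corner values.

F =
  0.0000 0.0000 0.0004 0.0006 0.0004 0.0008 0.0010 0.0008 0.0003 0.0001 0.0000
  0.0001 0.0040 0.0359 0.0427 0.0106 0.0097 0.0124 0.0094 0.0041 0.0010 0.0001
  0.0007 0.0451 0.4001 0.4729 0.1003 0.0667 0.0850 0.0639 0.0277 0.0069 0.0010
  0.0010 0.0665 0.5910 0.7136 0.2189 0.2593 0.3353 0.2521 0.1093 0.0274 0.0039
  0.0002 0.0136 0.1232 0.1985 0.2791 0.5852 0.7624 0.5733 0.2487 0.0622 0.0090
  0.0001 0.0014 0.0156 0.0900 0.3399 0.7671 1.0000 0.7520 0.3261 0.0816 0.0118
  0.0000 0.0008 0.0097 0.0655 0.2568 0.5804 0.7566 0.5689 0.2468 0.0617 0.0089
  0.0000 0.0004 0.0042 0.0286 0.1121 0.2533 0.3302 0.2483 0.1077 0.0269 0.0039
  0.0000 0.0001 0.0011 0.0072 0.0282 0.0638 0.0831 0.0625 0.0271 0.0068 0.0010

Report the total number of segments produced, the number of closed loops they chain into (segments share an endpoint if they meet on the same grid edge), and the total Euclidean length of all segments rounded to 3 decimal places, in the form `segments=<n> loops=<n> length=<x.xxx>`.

segments=28 loops=2 length=20.878

cell (1,1): code 0100 → (1.676,2.000)–(2.000,1.667)
cell (1,2): code 1100 → (1.556,3.000)–(1.676,2.000)
cell (1,3): code 1000 → (2.000,3.512)–(1.556,3.000)
cell (2,1): code 0110 → (2.000,1.667)–(3.000,1.411)
cell (2,3): code 1001 → (3.000,3.872)–(2.000,3.512)
cell (2,5): code 0100 → (2.787,6.000)–(3.000,5.299)
cell (2,6): code 1000 → (3.000,6.641)–(2.787,6.000)
cell (3,1): code 0010 → (3.000,1.411)–(3.661,2.000)
cell (3,2): code 0011 → (3.661,2.000)–(3.838,3.000)
cell (3,3): code 0001 → (3.838,3.000)–(3.000,3.872)
cell (3,4): code 0100 → (3.070,5.000)–(4.000,4.009)
cell (3,5): code 1110 → (3.000,5.299)–(3.070,5.000)
cell (3,6): code 1101 → (3.093,7.000)–(3.000,6.641)
cell (3,7): code 1000 → (4.000,7.897)–(3.093,7.000)
cell (4,3): code 0100 → (4.048,4.000)–(5.000,3.768)
cell (4,4): code 1110 → (4.000,4.009)–(4.048,4.000)
cell (4,7): code 1101 → (4.430,8.000)–(4.000,7.897)
cell (4,8): code 1000 → (5.000,8.180)–(4.430,8.000)
cell (5,3): code 0010 → (5.000,3.768)–(5.697,4.000)
cell (5,4): code 0111 → (5.697,4.000)–(6.000,4.078)
cell (5,7): code 1011 → (6.000,7.891)–(5.556,8.000)
cell (5,8): code 0001 → (5.556,8.000)–(5.000,8.180)
cell (6,4): code 0010 → (6.000,4.078)–(6.912,5.000)
cell (6,5): code 0111 → (6.912,5.000)–(7.000,5.373)
cell (6,6): code 1011 → (7.000,6.589)–(6.895,7.000)
cell (6,7): code 0001 → (6.895,7.000)–(6.000,7.891)
cell (7,5): code 0010 → (7.000,5.373)–(7.195,6.000)
cell (7,6): code 0001 → (7.195,6.000)–(7.000,6.589)
total: 28 segments, chained into 2 closed loop(s), length Σ = 20.877825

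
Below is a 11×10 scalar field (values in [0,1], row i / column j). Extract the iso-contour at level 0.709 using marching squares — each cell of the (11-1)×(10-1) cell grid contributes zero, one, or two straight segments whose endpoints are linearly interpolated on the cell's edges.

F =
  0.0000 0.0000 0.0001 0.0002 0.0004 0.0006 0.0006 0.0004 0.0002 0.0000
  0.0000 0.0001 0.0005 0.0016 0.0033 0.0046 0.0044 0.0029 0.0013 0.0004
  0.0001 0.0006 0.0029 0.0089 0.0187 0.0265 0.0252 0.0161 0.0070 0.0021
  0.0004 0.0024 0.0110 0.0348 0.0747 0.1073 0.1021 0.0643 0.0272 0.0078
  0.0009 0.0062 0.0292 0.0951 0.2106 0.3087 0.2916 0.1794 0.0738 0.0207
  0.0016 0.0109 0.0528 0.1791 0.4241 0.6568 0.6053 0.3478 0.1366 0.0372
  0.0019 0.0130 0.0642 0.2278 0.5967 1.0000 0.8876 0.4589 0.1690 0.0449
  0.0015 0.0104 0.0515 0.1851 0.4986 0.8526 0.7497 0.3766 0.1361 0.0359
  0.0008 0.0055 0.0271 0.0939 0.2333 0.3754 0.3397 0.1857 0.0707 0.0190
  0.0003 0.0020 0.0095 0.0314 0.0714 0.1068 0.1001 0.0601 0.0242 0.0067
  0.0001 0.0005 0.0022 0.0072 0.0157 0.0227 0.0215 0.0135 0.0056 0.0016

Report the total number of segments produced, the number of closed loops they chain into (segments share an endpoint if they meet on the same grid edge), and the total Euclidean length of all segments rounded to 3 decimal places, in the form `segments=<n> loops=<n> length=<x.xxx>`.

cell (5,4): code 0100 → (5.152,5.000)–(6.000,4.278)
cell (5,5): code 1100 → (5.367,6.000)–(5.152,5.000)
cell (5,6): code 1000 → (6.000,6.417)–(5.367,6.000)
cell (6,4): code 0110 → (6.000,4.278)–(7.000,4.594)
cell (6,6): code 1001 → (7.000,6.109)–(6.000,6.417)
cell (7,4): code 0010 → (7.000,4.594)–(7.301,5.000)
cell (7,5): code 0011 → (7.301,5.000)–(7.099,6.000)
cell (7,6): code 0001 → (7.099,6.000)–(7.000,6.109)
total: 8 segments, chained into 1 closed loop(s), length Σ = 6.661399

segments=8 loops=1 length=6.661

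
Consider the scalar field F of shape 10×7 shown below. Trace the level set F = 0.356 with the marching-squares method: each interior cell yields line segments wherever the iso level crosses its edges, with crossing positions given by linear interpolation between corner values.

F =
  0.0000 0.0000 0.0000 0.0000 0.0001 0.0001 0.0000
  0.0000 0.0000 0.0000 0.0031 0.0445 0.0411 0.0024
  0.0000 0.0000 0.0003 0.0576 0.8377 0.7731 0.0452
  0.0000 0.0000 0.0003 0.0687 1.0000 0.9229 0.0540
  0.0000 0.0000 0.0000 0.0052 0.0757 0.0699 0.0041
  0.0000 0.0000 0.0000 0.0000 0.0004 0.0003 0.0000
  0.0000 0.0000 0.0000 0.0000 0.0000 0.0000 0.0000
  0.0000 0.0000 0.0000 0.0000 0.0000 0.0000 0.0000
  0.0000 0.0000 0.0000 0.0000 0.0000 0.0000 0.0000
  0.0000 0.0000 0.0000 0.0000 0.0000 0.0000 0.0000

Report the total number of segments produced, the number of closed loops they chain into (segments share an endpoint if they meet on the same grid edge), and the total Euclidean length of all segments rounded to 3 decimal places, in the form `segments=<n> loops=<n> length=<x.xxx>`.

cell (1,3): code 0100 → (1.393,4.000)–(2.000,3.383)
cell (1,4): code 1100 → (1.430,5.000)–(1.393,4.000)
cell (1,5): code 1000 → (2.000,5.573)–(1.430,5.000)
cell (2,3): code 0110 → (2.000,3.383)–(3.000,3.308)
cell (2,5): code 1001 → (3.000,5.652)–(2.000,5.573)
cell (3,3): code 0010 → (3.000,3.308)–(3.697,4.000)
cell (3,4): code 0011 → (3.697,4.000)–(3.665,5.000)
cell (3,5): code 0001 → (3.665,5.000)–(3.000,5.652)
total: 8 segments, chained into 1 closed loop(s), length Σ = 7.594250

segments=8 loops=1 length=7.594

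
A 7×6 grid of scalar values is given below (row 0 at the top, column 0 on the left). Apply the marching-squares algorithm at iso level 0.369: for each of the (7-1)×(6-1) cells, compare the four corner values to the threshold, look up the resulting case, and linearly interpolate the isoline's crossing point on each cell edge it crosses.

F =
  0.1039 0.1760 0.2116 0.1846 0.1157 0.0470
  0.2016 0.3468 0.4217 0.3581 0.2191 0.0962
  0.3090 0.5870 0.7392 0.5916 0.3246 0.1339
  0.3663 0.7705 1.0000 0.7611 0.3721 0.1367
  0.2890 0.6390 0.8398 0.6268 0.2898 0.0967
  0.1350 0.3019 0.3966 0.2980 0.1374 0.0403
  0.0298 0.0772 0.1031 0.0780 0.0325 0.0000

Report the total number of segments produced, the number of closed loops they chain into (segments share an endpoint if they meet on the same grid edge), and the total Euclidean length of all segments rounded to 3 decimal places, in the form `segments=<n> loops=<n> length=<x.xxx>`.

cell (0,1): code 0100 → (0.749,2.000)–(1.000,1.296)
cell (0,2): code 1000 → (1.000,2.829)–(0.749,2.000)
cell (1,0): code 0100 → (1.092,1.000)–(2.000,0.216)
cell (1,1): code 1110 → (1.000,1.296)–(1.092,1.000)
cell (1,2): code 1101 → (1.047,3.000)–(1.000,2.829)
cell (1,3): code 1000 → (2.000,3.834)–(1.047,3.000)
cell (2,0): code 0110 → (2.000,0.216)–(3.000,0.007)
cell (2,3): code 1101 → (2.935,4.000)–(2.000,3.834)
cell (2,4): code 1000 → (3.000,4.013)–(2.935,4.000)
cell (3,0): code 0110 → (3.000,0.007)–(4.000,0.229)
cell (3,3): code 1011 → (4.000,3.765)–(3.038,4.000)
cell (3,4): code 0001 → (3.038,4.000)–(3.000,4.013)
cell (4,0): code 0010 → (4.000,0.229)–(4.801,1.000)
cell (4,1): code 0111 → (4.801,1.000)–(5.000,1.709)
cell (4,2): code 1011 → (5.000,2.280)–(4.784,3.000)
cell (4,3): code 0001 → (4.784,3.000)–(4.000,3.765)
cell (5,1): code 0010 → (5.000,1.709)–(5.094,2.000)
cell (5,2): code 0001 → (5.094,2.000)–(5.000,2.280)
total: 18 segments, chained into 1 closed loop(s), length Σ = 12.955905

segments=18 loops=1 length=12.956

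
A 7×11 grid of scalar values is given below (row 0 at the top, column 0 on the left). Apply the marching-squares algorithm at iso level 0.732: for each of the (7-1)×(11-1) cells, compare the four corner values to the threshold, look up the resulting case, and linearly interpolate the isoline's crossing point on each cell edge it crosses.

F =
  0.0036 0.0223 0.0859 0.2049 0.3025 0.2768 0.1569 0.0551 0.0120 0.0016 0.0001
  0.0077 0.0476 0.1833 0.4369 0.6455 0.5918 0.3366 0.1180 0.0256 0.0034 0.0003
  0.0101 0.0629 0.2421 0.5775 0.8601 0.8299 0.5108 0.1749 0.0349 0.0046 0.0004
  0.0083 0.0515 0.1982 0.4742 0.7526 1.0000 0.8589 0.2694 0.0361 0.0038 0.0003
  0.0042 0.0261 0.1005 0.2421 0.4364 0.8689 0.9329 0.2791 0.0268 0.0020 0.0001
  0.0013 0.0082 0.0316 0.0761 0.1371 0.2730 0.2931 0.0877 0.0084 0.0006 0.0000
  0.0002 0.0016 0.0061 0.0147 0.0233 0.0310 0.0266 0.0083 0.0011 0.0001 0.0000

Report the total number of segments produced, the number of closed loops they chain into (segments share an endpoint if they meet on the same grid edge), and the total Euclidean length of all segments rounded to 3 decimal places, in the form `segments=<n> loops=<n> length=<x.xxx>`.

cell (1,3): code 0100 → (1.403,4.000)–(2.000,3.547)
cell (1,4): code 1100 → (1.589,5.000)–(1.403,4.000)
cell (1,5): code 1000 → (2.000,5.307)–(1.589,5.000)
cell (2,3): code 0110 → (2.000,3.547)–(3.000,3.926)
cell (2,5): code 1101 → (2.635,6.000)–(2.000,5.307)
cell (2,6): code 1000 → (3.000,6.215)–(2.635,6.000)
cell (3,3): code 0010 → (3.000,3.926)–(3.065,4.000)
cell (3,4): code 0111 → (3.065,4.000)–(4.000,4.683)
cell (3,6): code 1001 → (4.000,6.307)–(3.000,6.215)
cell (4,4): code 0010 → (4.000,4.683)–(4.230,5.000)
cell (4,5): code 0011 → (4.230,5.000)–(4.314,6.000)
cell (4,6): code 0001 → (4.314,6.000)–(4.000,6.307)
total: 12 segments, chained into 1 closed loop(s), length Σ = 8.807777

segments=12 loops=1 length=8.808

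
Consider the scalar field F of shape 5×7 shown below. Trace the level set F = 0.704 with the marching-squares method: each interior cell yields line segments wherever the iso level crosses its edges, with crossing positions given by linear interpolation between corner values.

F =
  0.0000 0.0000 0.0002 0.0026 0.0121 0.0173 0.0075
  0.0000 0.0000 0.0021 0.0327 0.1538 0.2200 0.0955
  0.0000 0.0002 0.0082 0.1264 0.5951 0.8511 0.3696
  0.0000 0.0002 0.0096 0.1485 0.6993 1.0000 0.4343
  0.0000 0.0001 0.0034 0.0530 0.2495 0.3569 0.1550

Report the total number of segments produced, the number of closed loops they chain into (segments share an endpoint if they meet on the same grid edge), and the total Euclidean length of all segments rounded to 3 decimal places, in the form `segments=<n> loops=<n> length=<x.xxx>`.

segments=6 loops=1 length=4.892

cell (1,4): code 0100 → (1.767,5.000)–(2.000,4.425)
cell (1,5): code 1000 → (2.000,5.306)–(1.767,5.000)
cell (2,4): code 0110 → (2.000,4.425)–(3.000,4.016)
cell (2,5): code 1001 → (3.000,5.523)–(2.000,5.306)
cell (3,4): code 0010 → (3.000,4.016)–(3.460,5.000)
cell (3,5): code 0001 → (3.460,5.000)–(3.000,5.523)
total: 6 segments, chained into 1 closed loop(s), length Σ = 4.892015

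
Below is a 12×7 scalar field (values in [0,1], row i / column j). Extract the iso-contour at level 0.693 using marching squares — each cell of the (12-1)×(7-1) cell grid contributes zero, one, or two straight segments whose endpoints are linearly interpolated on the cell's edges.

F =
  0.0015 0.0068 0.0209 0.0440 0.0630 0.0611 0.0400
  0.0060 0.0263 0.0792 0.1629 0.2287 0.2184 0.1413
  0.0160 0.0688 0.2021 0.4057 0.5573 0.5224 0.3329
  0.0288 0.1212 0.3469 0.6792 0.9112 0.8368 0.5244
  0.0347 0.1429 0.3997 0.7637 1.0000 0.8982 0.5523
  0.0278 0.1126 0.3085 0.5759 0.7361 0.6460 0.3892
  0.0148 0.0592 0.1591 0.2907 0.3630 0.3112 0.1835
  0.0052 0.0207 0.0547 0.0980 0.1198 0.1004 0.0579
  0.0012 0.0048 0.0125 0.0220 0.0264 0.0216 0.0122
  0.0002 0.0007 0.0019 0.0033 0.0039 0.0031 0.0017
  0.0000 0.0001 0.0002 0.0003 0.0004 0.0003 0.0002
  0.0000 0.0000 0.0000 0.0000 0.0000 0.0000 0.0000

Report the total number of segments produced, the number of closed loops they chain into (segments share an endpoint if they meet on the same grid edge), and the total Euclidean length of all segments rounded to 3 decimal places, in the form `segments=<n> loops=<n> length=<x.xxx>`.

cell (2,3): code 0100 → (2.383,4.000)–(3.000,3.059)
cell (2,4): code 1100 → (2.543,5.000)–(2.383,4.000)
cell (2,5): code 1000 → (3.000,5.460)–(2.543,5.000)
cell (3,2): code 0100 → (3.163,3.000)–(4.000,2.806)
cell (3,3): code 1110 → (3.000,3.059)–(3.163,3.000)
cell (3,5): code 1001 → (4.000,5.593)–(3.000,5.460)
cell (4,2): code 0010 → (4.000,2.806)–(4.376,3.000)
cell (4,3): code 0111 → (4.376,3.000)–(5.000,3.731)
cell (4,4): code 1011 → (5.000,4.478)–(4.814,5.000)
cell (4,5): code 0001 → (4.814,5.000)–(4.000,5.593)
cell (5,3): code 0010 → (5.000,3.731)–(5.116,4.000)
cell (5,4): code 0001 → (5.116,4.000)–(5.000,4.478)
total: 12 segments, chained into 1 closed loop(s), length Σ = 8.557806

segments=12 loops=1 length=8.558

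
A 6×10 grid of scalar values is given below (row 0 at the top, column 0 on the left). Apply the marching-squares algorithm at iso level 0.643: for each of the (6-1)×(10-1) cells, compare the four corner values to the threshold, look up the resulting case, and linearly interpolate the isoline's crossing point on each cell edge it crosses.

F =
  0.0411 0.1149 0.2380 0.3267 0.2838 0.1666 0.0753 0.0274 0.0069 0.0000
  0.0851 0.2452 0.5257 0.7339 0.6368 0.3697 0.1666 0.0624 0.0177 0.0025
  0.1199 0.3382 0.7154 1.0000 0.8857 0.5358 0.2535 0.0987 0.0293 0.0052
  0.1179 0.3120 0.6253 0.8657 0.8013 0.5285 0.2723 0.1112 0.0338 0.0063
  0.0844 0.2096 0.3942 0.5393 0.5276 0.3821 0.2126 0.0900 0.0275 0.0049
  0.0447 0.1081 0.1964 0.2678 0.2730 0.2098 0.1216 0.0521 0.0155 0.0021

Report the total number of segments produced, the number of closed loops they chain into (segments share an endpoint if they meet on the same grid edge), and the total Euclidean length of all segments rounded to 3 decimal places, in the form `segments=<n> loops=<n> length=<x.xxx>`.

cell (0,2): code 0100 → (0.777,3.000)–(1.000,2.563)
cell (0,3): code 1000 → (1.000,3.936)–(0.777,3.000)
cell (1,1): code 0100 → (1.618,2.000)–(2.000,1.808)
cell (1,2): code 1110 → (1.000,2.563)–(1.618,2.000)
cell (1,3): code 1101 → (1.025,4.000)–(1.000,3.936)
cell (1,4): code 1000 → (2.000,4.694)–(1.025,4.000)
cell (2,1): code 0010 → (2.000,1.808)–(2.804,2.000)
cell (2,2): code 0111 → (2.804,2.000)–(3.000,2.074)
cell (2,4): code 1001 → (3.000,4.580)–(2.000,4.694)
cell (3,2): code 0010 → (3.000,2.074)–(3.682,3.000)
cell (3,3): code 0011 → (3.682,3.000)–(3.578,4.000)
cell (3,4): code 0001 → (3.578,4.000)–(3.000,4.580)
total: 12 segments, chained into 1 closed loop(s), length Σ = 8.999192

segments=12 loops=1 length=8.999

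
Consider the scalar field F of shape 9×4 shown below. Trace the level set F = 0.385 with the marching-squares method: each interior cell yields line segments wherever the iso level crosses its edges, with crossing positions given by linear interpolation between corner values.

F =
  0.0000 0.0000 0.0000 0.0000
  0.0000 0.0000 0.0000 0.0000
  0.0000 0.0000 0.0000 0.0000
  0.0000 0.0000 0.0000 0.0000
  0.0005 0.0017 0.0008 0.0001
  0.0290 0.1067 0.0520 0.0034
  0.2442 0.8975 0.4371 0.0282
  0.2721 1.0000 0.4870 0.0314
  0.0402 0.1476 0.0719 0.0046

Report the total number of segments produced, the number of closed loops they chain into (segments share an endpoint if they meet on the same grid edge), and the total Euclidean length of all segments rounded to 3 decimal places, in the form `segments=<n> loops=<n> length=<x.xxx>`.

segments=8 loops=1 length=6.885

cell (5,0): code 0100 → (5.352,1.000)–(6.000,0.216)
cell (5,1): code 1100 → (5.865,2.000)–(5.352,1.000)
cell (5,2): code 1000 → (6.000,2.127)–(5.865,2.000)
cell (6,0): code 0110 → (6.000,0.216)–(7.000,0.155)
cell (6,2): code 1001 → (7.000,2.224)–(6.000,2.127)
cell (7,0): code 0010 → (7.000,0.155)–(7.721,1.000)
cell (7,1): code 0011 → (7.721,1.000)–(7.246,2.000)
cell (7,2): code 0001 → (7.246,2.000)–(7.000,2.224)
total: 8 segments, chained into 1 closed loop(s), length Σ = 6.884537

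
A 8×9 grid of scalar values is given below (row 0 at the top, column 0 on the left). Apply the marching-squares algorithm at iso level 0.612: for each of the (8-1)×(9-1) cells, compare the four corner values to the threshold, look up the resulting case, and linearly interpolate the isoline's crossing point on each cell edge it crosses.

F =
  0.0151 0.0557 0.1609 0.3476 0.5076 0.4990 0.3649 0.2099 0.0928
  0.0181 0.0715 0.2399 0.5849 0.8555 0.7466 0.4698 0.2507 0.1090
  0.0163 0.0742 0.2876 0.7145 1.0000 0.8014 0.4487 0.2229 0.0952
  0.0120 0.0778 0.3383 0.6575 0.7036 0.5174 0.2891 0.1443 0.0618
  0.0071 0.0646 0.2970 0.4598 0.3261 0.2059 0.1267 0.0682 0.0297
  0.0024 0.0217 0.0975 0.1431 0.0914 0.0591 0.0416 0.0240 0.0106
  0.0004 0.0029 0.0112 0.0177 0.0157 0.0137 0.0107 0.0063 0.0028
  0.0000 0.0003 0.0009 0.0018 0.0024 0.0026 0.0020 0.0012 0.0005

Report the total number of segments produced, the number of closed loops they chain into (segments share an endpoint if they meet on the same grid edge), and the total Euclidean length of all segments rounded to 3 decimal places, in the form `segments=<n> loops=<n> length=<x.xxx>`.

cell (0,3): code 0100 → (0.300,4.000)–(1.000,3.100)
cell (0,4): code 1100 → (0.456,5.000)–(0.300,4.000)
cell (0,5): code 1000 → (1.000,5.486)–(0.456,5.000)
cell (1,2): code 0100 → (1.209,3.000)–(2.000,2.760)
cell (1,3): code 1110 → (1.000,3.100)–(1.209,3.000)
cell (1,5): code 1001 → (2.000,5.537)–(1.000,5.486)
cell (2,2): code 0110 → (2.000,2.760)–(3.000,2.857)
cell (2,4): code 1011 → (3.000,4.492)–(2.667,5.000)
cell (2,5): code 0001 → (2.667,5.000)–(2.000,5.537)
cell (3,2): code 0010 → (3.000,2.857)–(3.230,3.000)
cell (3,3): code 0011 → (3.230,3.000)–(3.243,4.000)
cell (3,4): code 0001 → (3.243,4.000)–(3.000,4.492)
total: 12 segments, chained into 1 closed loop(s), length Σ = 9.229007

segments=12 loops=1 length=9.229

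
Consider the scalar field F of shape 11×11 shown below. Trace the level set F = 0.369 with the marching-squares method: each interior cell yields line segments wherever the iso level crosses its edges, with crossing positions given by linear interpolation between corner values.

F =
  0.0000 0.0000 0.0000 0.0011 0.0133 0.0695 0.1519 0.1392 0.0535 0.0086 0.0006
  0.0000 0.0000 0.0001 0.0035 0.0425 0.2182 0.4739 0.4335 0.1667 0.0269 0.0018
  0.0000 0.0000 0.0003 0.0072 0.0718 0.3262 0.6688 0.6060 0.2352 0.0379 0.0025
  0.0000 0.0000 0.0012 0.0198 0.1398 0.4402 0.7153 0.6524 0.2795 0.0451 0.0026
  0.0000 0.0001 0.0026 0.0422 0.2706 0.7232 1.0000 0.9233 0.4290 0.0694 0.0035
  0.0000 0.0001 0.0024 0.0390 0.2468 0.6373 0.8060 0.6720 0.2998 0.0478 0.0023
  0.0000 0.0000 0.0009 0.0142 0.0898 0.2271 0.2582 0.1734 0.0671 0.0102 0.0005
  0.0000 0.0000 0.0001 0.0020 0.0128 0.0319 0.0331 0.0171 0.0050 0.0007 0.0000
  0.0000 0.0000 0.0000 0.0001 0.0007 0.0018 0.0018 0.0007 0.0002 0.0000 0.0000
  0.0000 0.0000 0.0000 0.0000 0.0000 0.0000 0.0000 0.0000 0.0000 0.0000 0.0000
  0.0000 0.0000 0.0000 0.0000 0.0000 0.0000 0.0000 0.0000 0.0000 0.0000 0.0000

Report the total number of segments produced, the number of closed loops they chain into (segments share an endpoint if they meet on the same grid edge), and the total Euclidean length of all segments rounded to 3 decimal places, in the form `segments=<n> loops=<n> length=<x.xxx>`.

cell (0,5): code 0100 → (0.674,6.000)–(1.000,5.590)
cell (0,6): code 1100 → (0.781,7.000)–(0.674,6.000)
cell (0,7): code 1000 → (1.000,7.242)–(0.781,7.000)
cell (1,5): code 0110 → (1.000,5.590)–(2.000,5.125)
cell (1,7): code 1001 → (2.000,7.639)–(1.000,7.242)
cell (2,4): code 0100 → (2.375,5.000)–(3.000,4.763)
cell (2,5): code 1110 → (2.000,5.125)–(2.375,5.000)
cell (2,7): code 1001 → (3.000,7.760)–(2.000,7.639)
cell (3,4): code 0110 → (3.000,4.763)–(4.000,4.217)
cell (3,7): code 1101 → (3.599,8.000)–(3.000,7.760)
cell (3,8): code 1000 → (4.000,8.167)–(3.599,8.000)
cell (4,4): code 0110 → (4.000,4.217)–(5.000,4.313)
cell (4,7): code 1011 → (5.000,7.814)–(4.464,8.000)
cell (4,8): code 0001 → (4.464,8.000)–(4.000,8.167)
cell (5,4): code 0010 → (5.000,4.313)–(5.654,5.000)
cell (5,5): code 0011 → (5.654,5.000)–(5.798,6.000)
cell (5,6): code 0011 → (5.798,6.000)–(5.608,7.000)
cell (5,7): code 0001 → (5.608,7.000)–(5.000,7.814)
total: 18 segments, chained into 1 closed loop(s), length Σ = 14.382037

segments=18 loops=1 length=14.382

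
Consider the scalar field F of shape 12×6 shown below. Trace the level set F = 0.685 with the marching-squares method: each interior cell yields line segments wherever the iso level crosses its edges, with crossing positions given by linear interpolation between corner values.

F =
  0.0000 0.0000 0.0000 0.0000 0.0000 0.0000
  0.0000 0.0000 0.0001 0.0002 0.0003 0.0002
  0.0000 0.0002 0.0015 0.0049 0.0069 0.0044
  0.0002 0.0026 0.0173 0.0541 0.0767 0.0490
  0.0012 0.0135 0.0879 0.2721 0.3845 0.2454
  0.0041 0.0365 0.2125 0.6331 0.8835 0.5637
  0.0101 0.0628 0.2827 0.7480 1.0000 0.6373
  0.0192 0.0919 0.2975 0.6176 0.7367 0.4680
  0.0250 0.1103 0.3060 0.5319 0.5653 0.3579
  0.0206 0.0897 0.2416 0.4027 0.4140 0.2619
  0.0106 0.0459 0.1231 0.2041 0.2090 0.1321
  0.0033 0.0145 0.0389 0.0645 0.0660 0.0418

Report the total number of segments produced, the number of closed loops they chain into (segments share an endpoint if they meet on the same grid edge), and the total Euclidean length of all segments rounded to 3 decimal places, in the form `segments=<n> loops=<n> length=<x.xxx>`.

cell (4,3): code 0100 → (4.602,4.000)–(5.000,3.207)
cell (4,4): code 1000 → (5.000,4.621)–(4.602,4.000)
cell (5,2): code 0100 → (5.452,3.000)–(6.000,2.865)
cell (5,3): code 1110 → (5.000,3.207)–(5.452,3.000)
cell (5,4): code 1001 → (6.000,4.868)–(5.000,4.621)
cell (6,2): code 0010 → (6.000,2.865)–(6.483,3.000)
cell (6,3): code 0111 → (6.483,3.000)–(7.000,3.566)
cell (6,4): code 1001 → (7.000,4.192)–(6.000,4.868)
cell (7,3): code 0010 → (7.000,3.566)–(7.302,4.000)
cell (7,4): code 0001 → (7.302,4.000)–(7.000,4.192)
total: 10 segments, chained into 1 closed loop(s), length Σ = 7.077809

segments=10 loops=1 length=7.078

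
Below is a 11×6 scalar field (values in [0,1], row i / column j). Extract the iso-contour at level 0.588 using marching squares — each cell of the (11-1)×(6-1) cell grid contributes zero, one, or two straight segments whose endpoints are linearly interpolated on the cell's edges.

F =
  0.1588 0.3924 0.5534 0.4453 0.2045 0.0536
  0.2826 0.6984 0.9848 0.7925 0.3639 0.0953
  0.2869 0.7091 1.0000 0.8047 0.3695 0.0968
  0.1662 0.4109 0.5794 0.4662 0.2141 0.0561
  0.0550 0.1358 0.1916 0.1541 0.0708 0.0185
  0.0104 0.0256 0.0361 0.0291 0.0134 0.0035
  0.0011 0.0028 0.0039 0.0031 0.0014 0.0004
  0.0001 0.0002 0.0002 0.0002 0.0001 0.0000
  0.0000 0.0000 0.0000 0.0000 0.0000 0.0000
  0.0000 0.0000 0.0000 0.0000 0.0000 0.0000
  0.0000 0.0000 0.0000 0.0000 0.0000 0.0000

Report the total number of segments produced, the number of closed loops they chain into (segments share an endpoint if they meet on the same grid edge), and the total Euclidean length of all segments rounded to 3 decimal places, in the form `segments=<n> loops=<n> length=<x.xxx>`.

cell (0,0): code 0100 → (0.639,1.000)–(1.000,0.734)
cell (0,1): code 1100 → (0.080,2.000)–(0.639,1.000)
cell (0,2): code 1100 → (0.411,3.000)–(0.080,2.000)
cell (0,3): code 1000 → (1.000,3.477)–(0.411,3.000)
cell (1,0): code 0110 → (1.000,0.734)–(2.000,0.713)
cell (1,3): code 1001 → (2.000,3.498)–(1.000,3.477)
cell (2,0): code 0010 → (2.000,0.713)–(2.406,1.000)
cell (2,1): code 0011 → (2.406,1.000)–(2.980,2.000)
cell (2,2): code 0011 → (2.980,2.000)–(2.640,3.000)
cell (2,3): code 0001 → (2.640,3.000)–(2.000,3.498)
total: 10 segments, chained into 1 closed loop(s), length Σ = 8.922324

segments=10 loops=1 length=8.922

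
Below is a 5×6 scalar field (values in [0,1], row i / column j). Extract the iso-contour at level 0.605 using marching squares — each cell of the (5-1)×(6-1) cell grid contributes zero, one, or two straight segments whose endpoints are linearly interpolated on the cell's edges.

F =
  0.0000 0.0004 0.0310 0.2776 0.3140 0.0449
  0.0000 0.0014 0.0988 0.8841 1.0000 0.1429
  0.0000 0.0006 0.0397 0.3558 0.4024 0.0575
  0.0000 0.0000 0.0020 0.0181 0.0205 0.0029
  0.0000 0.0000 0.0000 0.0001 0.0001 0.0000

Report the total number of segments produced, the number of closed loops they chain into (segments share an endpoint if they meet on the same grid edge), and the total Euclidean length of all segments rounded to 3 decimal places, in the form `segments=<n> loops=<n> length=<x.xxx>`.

cell (0,2): code 0100 → (0.540,3.000)–(1.000,2.645)
cell (0,3): code 1100 → (0.424,4.000)–(0.540,3.000)
cell (0,4): code 1000 → (1.000,4.461)–(0.424,4.000)
cell (1,2): code 0010 → (1.000,2.645)–(1.528,3.000)
cell (1,3): code 0011 → (1.528,3.000)–(1.661,4.000)
cell (1,4): code 0001 → (1.661,4.000)–(1.000,4.461)
total: 6 segments, chained into 1 closed loop(s), length Σ = 4.776891

segments=6 loops=1 length=4.777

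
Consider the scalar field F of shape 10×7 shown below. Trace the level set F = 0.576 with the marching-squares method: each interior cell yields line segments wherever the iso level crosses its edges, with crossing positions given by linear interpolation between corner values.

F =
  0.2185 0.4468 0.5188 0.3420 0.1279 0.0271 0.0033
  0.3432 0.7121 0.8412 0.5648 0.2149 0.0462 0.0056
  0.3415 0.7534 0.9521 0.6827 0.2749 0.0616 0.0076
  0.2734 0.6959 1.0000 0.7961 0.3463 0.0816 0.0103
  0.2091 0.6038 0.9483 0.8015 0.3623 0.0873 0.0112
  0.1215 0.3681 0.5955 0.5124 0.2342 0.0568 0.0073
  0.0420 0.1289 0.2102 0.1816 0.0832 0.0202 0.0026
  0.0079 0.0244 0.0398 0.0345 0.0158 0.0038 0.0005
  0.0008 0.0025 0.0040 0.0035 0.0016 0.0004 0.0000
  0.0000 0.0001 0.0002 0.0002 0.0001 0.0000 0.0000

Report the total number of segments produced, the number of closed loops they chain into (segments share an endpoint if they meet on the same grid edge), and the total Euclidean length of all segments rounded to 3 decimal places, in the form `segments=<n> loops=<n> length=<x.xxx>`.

segments=16 loops=1 length=12.526

cell (0,0): code 0100 → (0.487,1.000)–(1.000,0.631)
cell (0,1): code 1100 → (0.177,2.000)–(0.487,1.000)
cell (0,2): code 1000 → (1.000,2.959)–(0.177,2.000)
cell (1,0): code 0110 → (1.000,0.631)–(2.000,0.569)
cell (1,2): code 1101 → (1.095,3.000)–(1.000,2.959)
cell (1,3): code 1000 → (2.000,3.262)–(1.095,3.000)
cell (2,0): code 0110 → (2.000,0.569)–(3.000,0.716)
cell (2,3): code 1001 → (3.000,3.489)–(2.000,3.262)
cell (3,0): code 0110 → (3.000,0.716)–(4.000,0.930)
cell (3,3): code 1001 → (4.000,3.513)–(3.000,3.489)
cell (4,0): code 0010 → (4.000,0.930)–(4.118,1.000)
cell (4,1): code 0111 → (4.118,1.000)–(5.000,1.914)
cell (4,2): code 1011 → (5.000,2.235)–(4.780,3.000)
cell (4,3): code 0001 → (4.780,3.000)–(4.000,3.513)
cell (5,1): code 0010 → (5.000,1.914)–(5.051,2.000)
cell (5,2): code 0001 → (5.051,2.000)–(5.000,2.235)
total: 16 segments, chained into 1 closed loop(s), length Σ = 12.526443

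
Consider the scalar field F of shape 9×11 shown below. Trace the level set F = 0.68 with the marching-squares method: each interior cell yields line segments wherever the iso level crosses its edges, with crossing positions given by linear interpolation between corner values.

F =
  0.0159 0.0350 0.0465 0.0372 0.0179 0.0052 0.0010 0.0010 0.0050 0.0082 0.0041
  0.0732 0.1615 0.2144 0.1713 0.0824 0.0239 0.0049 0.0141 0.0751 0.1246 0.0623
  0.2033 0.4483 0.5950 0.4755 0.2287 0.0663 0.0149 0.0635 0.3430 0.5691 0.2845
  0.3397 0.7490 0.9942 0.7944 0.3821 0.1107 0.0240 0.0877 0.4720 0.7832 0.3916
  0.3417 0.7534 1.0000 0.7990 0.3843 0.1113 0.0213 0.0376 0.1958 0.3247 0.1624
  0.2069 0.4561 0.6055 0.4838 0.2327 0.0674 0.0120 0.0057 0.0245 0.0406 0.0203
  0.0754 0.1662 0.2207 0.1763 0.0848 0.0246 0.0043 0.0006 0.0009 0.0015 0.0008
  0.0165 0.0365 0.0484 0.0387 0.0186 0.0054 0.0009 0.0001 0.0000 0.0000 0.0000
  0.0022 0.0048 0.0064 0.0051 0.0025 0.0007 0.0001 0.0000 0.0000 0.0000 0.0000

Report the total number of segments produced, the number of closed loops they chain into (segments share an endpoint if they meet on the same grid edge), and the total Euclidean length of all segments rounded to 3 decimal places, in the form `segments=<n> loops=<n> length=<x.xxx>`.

segments=14 loops=2 length=9.870

cell (2,0): code 0100 → (2.771,1.000)–(3.000,0.831)
cell (2,1): code 1100 → (2.213,2.000)–(2.771,1.000)
cell (2,2): code 1100 → (2.641,3.000)–(2.213,2.000)
cell (2,3): code 1000 → (3.000,3.277)–(2.641,3.000)
cell (2,8): code 0100 → (2.518,9.000)–(3.000,8.668)
cell (2,9): code 1000 → (3.000,9.264)–(2.518,9.000)
cell (3,0): code 0110 → (3.000,0.831)–(4.000,0.822)
cell (3,3): code 1001 → (4.000,3.287)–(3.000,3.277)
cell (3,8): code 0010 → (3.000,8.668)–(3.225,9.000)
cell (3,9): code 0001 → (3.225,9.000)–(3.000,9.264)
cell (4,0): code 0010 → (4.000,0.822)–(4.247,1.000)
cell (4,1): code 0011 → (4.247,1.000)–(4.811,2.000)
cell (4,2): code 0011 → (4.811,2.000)–(4.378,3.000)
cell (4,3): code 0001 → (4.378,3.000)–(4.000,3.287)
total: 14 segments, chained into 2 closed loop(s), length Σ = 9.869894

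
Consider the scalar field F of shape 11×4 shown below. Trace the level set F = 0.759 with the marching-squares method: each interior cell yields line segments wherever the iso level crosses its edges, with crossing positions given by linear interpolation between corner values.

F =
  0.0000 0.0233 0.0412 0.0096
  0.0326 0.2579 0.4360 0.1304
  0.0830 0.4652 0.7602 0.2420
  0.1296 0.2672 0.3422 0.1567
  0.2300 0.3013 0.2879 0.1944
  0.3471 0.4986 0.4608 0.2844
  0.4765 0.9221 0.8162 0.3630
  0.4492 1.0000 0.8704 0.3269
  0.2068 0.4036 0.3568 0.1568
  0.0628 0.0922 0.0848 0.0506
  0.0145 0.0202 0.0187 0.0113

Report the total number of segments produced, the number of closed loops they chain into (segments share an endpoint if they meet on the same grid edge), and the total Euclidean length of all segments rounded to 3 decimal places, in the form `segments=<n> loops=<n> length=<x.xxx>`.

cell (1,1): code 0100 → (1.996,2.000)–(2.000,1.996)
cell (1,2): code 1000 → (2.000,2.002)–(1.996,2.000)
cell (2,1): code 0010 → (2.000,1.996)–(2.003,2.000)
cell (2,2): code 0001 → (2.003,2.000)–(2.000,2.002)
cell (5,0): code 0100 → (5.615,1.000)–(6.000,0.634)
cell (5,1): code 1100 → (5.839,2.000)–(5.615,1.000)
cell (5,2): code 1000 → (6.000,2.126)–(5.839,2.000)
cell (6,0): code 0110 → (6.000,0.634)–(7.000,0.562)
cell (6,2): code 1001 → (7.000,2.205)–(6.000,2.126)
cell (7,0): code 0010 → (7.000,0.562)–(7.404,1.000)
cell (7,1): code 0011 → (7.404,1.000)–(7.217,2.000)
cell (7,2): code 0001 → (7.217,2.000)–(7.000,2.205)
total: 12 segments, chained into 2 closed loop(s), length Σ = 5.696240

segments=12 loops=2 length=5.696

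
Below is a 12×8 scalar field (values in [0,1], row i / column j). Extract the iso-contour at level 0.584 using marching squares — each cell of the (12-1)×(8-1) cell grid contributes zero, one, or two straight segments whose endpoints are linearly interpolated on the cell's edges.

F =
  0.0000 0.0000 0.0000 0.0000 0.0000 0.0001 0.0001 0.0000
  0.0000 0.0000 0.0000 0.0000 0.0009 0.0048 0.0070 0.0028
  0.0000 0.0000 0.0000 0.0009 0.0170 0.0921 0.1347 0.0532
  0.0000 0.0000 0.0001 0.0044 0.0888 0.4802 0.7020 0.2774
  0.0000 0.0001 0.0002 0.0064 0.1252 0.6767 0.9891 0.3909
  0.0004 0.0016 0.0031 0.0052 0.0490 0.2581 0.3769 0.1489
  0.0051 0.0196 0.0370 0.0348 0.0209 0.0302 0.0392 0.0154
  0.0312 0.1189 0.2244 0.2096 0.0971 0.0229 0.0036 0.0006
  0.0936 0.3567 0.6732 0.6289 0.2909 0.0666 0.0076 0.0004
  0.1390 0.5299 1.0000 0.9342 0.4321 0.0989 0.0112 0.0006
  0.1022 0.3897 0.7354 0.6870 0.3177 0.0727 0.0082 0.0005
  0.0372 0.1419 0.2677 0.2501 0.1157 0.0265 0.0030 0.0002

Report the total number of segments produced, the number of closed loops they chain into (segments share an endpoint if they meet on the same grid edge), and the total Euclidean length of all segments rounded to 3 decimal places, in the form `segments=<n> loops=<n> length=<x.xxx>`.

cell (2,5): code 0100 → (2.792,6.000)–(3.000,5.468)
cell (2,6): code 1000 → (3.000,6.278)–(2.792,6.000)
cell (3,4): code 0100 → (3.528,5.000)–(4.000,4.832)
cell (3,5): code 1110 → (3.000,5.468)–(3.528,5.000)
cell (3,6): code 1001 → (4.000,6.677)–(3.000,6.278)
cell (4,4): code 0010 → (4.000,4.832)–(4.221,5.000)
cell (4,5): code 0011 → (4.221,5.000)–(4.662,6.000)
cell (4,6): code 0001 → (4.662,6.000)–(4.000,6.677)
cell (7,1): code 0100 → (7.801,2.000)–(8.000,1.718)
cell (7,2): code 1100 → (7.893,3.000)–(7.801,2.000)
cell (7,3): code 1000 → (8.000,3.133)–(7.893,3.000)
cell (8,1): code 0110 → (8.000,1.718)–(9.000,1.115)
cell (8,3): code 1001 → (9.000,3.697)–(8.000,3.133)
cell (9,1): code 0110 → (9.000,1.115)–(10.000,1.562)
cell (9,3): code 1001 → (10.000,3.279)–(9.000,3.697)
cell (10,1): code 0010 → (10.000,1.562)–(10.324,2.000)
cell (10,2): code 0011 → (10.324,2.000)–(10.236,3.000)
cell (10,3): code 0001 → (10.236,3.000)–(10.000,3.279)
total: 18 segments, chained into 2 closed loop(s), length Σ = 13.448047

segments=18 loops=2 length=13.448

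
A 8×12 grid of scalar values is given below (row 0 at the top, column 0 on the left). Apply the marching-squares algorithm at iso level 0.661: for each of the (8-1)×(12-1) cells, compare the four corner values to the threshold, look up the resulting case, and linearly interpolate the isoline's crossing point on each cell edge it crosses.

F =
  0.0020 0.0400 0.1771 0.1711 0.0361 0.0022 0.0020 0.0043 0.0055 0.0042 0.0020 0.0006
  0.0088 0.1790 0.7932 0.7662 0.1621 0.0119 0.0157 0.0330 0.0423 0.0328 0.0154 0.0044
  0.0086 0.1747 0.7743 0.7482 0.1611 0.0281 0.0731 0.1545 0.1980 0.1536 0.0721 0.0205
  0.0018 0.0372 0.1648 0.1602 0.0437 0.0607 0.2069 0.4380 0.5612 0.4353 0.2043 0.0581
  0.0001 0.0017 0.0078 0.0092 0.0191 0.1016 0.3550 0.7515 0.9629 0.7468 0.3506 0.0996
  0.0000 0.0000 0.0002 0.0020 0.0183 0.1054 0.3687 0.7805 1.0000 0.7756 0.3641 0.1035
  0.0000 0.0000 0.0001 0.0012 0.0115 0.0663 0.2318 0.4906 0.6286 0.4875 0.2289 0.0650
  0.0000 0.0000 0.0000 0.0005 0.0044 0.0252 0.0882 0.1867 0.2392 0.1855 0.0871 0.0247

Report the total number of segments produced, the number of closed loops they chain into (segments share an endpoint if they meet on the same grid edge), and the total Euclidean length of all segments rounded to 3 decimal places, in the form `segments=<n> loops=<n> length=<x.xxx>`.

cell (0,1): code 0100 → (0.785,2.000)–(1.000,1.785)
cell (0,2): code 1100 → (0.823,3.000)–(0.785,2.000)
cell (0,3): code 1000 → (1.000,3.174)–(0.823,3.000)
cell (1,1): code 0110 → (1.000,1.785)–(2.000,1.811)
cell (1,3): code 1001 → (2.000,3.149)–(1.000,3.174)
cell (2,1): code 0010 → (2.000,1.811)–(2.186,2.000)
cell (2,2): code 0011 → (2.186,2.000)–(2.148,3.000)
cell (2,3): code 0001 → (2.148,3.000)–(2.000,3.149)
cell (3,6): code 0100 → (3.711,7.000)–(4.000,6.772)
cell (3,7): code 1100 → (3.248,8.000)–(3.711,7.000)
cell (3,8): code 1100 → (3.725,9.000)–(3.248,8.000)
cell (3,9): code 1000 → (4.000,9.217)–(3.725,9.000)
cell (4,6): code 0110 → (4.000,6.772)–(5.000,6.710)
cell (4,9): code 1001 → (5.000,9.278)–(4.000,9.217)
cell (5,6): code 0010 → (5.000,6.710)–(5.412,7.000)
cell (5,7): code 0011 → (5.412,7.000)–(5.913,8.000)
cell (5,8): code 0011 → (5.913,8.000)–(5.398,9.000)
cell (5,9): code 0001 → (5.398,9.000)–(5.000,9.278)
total: 18 segments, chained into 2 closed loop(s), length Σ = 13.193616

segments=18 loops=2 length=13.194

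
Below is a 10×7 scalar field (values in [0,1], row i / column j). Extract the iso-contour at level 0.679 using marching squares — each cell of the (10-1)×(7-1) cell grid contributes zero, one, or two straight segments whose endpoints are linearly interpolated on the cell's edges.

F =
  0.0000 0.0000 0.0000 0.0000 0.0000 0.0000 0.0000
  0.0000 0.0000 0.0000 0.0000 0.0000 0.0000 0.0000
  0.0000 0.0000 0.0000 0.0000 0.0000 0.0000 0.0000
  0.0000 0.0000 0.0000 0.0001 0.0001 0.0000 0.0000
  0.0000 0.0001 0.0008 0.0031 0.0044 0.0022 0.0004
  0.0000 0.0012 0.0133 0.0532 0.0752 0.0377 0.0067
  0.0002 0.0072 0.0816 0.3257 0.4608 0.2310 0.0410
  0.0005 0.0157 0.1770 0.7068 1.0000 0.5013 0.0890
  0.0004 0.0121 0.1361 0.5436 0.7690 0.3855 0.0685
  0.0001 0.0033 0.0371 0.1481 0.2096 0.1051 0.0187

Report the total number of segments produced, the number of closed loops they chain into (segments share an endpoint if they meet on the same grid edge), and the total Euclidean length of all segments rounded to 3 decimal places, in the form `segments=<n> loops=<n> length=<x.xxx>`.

segments=8 loops=1 length=5.093

cell (6,2): code 0100 → (6.927,3.000)–(7.000,2.948)
cell (6,3): code 1100 → (6.405,4.000)–(6.927,3.000)
cell (6,4): code 1000 → (7.000,4.644)–(6.405,4.000)
cell (7,2): code 0010 → (7.000,2.948)–(7.170,3.000)
cell (7,3): code 0111 → (7.170,3.000)–(8.000,3.601)
cell (7,4): code 1001 → (8.000,4.235)–(7.000,4.644)
cell (8,3): code 0010 → (8.000,3.601)–(8.161,4.000)
cell (8,4): code 0001 → (8.161,4.000)–(8.000,4.235)
total: 8 segments, chained into 1 closed loop(s), length Σ = 5.092813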